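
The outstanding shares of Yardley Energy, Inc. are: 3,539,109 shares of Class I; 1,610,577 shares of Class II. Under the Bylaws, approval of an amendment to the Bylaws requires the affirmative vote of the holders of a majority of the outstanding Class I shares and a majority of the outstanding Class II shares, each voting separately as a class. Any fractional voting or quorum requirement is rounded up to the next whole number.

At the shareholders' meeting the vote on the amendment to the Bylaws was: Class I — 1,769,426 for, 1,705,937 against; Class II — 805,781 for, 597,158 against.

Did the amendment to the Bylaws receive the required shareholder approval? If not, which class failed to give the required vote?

Not approved — the Class I shares did not give the required vote.

Class I: a majority of 3539109 is 1769555; 1,769,555 required, 1,769,426 in favor — not approved.
Class II: a majority of 1610577 is 805289; 805,289 required, 805,781 in favor — approved.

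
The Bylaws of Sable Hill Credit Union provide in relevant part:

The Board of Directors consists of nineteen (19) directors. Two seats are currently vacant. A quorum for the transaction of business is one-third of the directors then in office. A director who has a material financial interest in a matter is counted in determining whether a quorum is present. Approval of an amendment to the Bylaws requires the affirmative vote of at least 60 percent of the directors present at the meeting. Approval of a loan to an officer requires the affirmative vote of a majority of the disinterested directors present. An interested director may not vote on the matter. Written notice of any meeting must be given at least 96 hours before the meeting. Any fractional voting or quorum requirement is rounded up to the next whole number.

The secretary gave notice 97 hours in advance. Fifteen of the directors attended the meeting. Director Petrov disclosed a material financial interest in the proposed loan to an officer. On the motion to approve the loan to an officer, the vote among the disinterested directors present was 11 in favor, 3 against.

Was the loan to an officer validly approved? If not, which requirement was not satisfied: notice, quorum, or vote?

Valid — all requirements satisfied.

Notice: 97 hours given; 96 required (97 ≥ 96). Satisfied.
Quorum: 15 present (interested directors count toward quorum); quorum is 6. Satisfied.
Vote: the loan to an officer requires a majority of the disinterested directors present (15 − 1 = 14). A majority of 14 is 8, so 8 affirmative votes are needed; 11 voted in favor. Satisfied.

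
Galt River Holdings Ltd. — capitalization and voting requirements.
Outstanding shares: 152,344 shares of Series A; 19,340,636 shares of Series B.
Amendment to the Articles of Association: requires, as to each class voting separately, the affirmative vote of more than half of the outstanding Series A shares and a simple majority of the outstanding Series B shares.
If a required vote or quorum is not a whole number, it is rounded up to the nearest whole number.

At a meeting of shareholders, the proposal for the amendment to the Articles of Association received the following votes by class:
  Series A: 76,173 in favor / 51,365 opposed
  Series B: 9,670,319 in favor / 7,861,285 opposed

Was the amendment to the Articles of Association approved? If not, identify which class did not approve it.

Approved — every class gave the required vote.

Series A: a majority of 152344 is 76173; 76,173 required, 76,173 in favor — approved.
Series B: a majority of 19340636 is 9670319; 9,670,319 required, 9,670,319 in favor — approved.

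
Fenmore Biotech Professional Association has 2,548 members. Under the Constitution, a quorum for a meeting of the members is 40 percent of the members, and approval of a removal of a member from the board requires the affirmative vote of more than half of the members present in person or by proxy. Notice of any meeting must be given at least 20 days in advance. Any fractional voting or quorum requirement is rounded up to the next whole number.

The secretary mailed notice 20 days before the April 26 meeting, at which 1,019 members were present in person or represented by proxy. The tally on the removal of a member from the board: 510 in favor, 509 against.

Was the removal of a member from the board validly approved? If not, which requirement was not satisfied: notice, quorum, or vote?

Invalid — quorum requirement not satisfied.

Notice: 20 days given; 20 required. Satisfied.
Quorum: 40% of 2,548 = 1,019.20, rounded up to 1,020; 1,019 present. Not satisfied.
Vote: requires a majority of those present (1,019); a majority of 1019 is 510, so 510 needed; 510 in favor. Satisfied.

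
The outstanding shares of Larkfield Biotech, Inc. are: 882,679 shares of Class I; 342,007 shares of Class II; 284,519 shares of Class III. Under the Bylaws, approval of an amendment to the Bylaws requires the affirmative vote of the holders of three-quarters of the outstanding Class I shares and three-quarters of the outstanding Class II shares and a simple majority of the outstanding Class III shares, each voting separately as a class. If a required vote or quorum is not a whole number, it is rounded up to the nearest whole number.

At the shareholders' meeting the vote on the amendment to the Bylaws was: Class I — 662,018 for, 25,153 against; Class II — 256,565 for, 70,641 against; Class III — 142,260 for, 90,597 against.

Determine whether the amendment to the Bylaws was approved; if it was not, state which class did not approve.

Approved — every class gave the required vote.

Class I: 3/4 of 882679 = 662009.25, rounded up to 662010; 662,010 required, 662,018 in favor — approved.
Class II: 3/4 of 342007 = 256505.25, rounded up to 256506; 256,506 required, 256,565 in favor — approved.
Class III: a majority of 284519 is 142260; 142,260 required, 142,260 in favor — approved.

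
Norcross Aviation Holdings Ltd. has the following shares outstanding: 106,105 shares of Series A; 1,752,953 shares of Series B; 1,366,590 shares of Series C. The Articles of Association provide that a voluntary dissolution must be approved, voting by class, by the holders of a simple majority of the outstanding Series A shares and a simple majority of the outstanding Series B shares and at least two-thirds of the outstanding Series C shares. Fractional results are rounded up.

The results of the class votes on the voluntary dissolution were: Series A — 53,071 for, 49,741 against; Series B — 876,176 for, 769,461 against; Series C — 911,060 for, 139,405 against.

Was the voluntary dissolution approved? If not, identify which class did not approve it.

Not approved — the Series B shares did not give the required vote.

Series A: a majority of 106105 is 53053; 53,053 required, 53,071 in favor — approved.
Series B: a majority of 1752953 is 876477; 876,477 required, 876,176 in favor — not approved.
Series C: 2/3 of 1366590 = 911060; 911,060 required, 911,060 in favor — approved.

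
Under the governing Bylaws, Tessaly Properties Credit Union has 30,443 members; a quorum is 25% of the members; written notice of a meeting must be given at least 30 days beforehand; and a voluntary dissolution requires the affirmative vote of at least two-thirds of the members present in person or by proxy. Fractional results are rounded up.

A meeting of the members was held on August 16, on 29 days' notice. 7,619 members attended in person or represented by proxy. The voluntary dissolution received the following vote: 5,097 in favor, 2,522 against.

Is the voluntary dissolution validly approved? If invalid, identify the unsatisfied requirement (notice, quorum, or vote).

Invalid — notice requirement not satisfied.

Notice: 29 days given; 30 required. Not satisfied.
Quorum: 25% of 30,443 = 7,610.75, rounded up to 7,611; 7,619 present. Satisfied.
Vote: requires two-thirds of those present (7,619); 2/3 of 7619 = 5079.33, rounded up to 5080, so 5,080 needed; 5,097 in favor. Satisfied.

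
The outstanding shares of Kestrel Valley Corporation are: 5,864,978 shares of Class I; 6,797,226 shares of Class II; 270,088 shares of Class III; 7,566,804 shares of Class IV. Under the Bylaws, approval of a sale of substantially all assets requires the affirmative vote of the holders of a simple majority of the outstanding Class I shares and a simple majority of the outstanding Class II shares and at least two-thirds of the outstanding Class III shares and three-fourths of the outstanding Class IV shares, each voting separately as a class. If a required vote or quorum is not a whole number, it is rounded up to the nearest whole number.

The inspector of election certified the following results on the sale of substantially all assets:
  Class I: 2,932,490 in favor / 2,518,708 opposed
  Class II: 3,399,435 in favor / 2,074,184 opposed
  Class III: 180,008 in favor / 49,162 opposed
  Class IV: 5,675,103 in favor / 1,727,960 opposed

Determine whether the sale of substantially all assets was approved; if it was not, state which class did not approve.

Class I: a majority of 5864978 is 2932490; 2,932,490 required, 2,932,490 in favor — approved.
Class II: a majority of 6797226 is 3398614; 3,398,614 required, 3,399,435 in favor — approved.
Class III: 2/3 of 270088 = 180058.67, rounded up to 180059; 180,059 required, 180,008 in favor — not approved.
Class IV: 3/4 of 7566804 = 5675103; 5,675,103 required, 5,675,103 in favor — approved.

Not approved — the Class III shares did not give the required vote.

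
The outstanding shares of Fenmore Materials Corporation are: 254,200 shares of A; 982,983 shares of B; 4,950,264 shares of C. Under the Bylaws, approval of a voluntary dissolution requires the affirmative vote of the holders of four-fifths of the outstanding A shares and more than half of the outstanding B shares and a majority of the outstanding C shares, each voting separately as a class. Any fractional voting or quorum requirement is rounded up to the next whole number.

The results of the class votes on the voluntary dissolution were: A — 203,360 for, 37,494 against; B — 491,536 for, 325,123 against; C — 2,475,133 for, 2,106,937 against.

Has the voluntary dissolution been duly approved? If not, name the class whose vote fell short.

A: 4/5 of 254200 = 203360; 203,360 required, 203,360 in favor — approved.
B: a majority of 982983 is 491492; 491,492 required, 491,536 in favor — approved.
C: a majority of 4950264 is 2475133; 2,475,133 required, 2,475,133 in favor — approved.

Approved — every class gave the required vote.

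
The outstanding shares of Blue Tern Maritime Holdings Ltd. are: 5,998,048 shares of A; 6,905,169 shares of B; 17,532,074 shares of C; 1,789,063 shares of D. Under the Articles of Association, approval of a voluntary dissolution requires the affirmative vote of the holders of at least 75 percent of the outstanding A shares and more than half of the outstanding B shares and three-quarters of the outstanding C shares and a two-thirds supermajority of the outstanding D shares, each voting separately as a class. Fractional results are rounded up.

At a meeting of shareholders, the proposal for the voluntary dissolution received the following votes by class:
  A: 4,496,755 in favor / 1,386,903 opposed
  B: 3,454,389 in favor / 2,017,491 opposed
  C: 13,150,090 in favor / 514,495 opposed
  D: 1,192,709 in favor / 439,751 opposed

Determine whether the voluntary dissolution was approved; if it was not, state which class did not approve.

A: 3/4 of 5998048 = 4498536; 4,498,536 required, 4,496,755 in favor — not approved.
B: a majority of 6905169 is 3452585; 3,452,585 required, 3,454,389 in favor — approved.
C: 3/4 of 17532074 = 13149055.50, rounded up to 13149056; 13,149,056 required, 13,150,090 in favor — approved.
D: 2/3 of 1789063 = 1192708.67, rounded up to 1192709; 1,192,709 required, 1,192,709 in favor — approved.

Not approved — the A shares did not give the required vote.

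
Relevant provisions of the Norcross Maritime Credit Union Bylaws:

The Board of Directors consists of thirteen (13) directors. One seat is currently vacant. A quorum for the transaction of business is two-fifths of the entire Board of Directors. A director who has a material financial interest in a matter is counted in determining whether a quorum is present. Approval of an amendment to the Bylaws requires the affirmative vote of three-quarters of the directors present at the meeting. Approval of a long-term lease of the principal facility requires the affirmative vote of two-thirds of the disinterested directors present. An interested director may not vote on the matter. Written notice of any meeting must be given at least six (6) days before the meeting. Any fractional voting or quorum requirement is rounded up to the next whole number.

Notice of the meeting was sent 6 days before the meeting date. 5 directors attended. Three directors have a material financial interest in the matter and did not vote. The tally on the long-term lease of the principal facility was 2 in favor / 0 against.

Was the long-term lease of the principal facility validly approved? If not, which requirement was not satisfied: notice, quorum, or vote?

Invalid — quorum requirement not satisfied.

Notice: 6 days given; 6 required (6 ≥ 6). Satisfied.
Quorum: 5 present (interested directors count toward quorum); quorum is 6. Not satisfied.
Vote: the long-term lease of the principal facility requires two-thirds of the disinterested directors present (5 − 3 = 2). 2/3 of 2 = 1.33, rounded up to 2, so 2 affirmative votes are needed; 2 voted in favor. Satisfied. (Moot — without a quorum no business can be validly transacted.)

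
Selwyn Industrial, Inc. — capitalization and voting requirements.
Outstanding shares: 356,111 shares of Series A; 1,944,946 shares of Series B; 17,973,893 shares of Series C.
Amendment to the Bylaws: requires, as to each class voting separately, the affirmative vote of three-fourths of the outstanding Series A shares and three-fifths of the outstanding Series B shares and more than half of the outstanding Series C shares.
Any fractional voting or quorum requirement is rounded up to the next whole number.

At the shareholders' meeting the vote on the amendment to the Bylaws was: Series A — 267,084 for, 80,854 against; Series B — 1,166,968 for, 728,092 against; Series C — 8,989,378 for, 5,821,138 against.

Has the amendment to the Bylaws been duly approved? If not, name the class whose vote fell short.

Approved — every class gave the required vote.

Series A: 3/4 of 356111 = 267083.25, rounded up to 267084; 267,084 required, 267,084 in favor — approved.
Series B: 3/5 of 1944946 = 1166967.60, rounded up to 1166968; 1,166,968 required, 1,166,968 in favor — approved.
Series C: a majority of 17973893 is 8986947; 8,986,947 required, 8,989,378 in favor — approved.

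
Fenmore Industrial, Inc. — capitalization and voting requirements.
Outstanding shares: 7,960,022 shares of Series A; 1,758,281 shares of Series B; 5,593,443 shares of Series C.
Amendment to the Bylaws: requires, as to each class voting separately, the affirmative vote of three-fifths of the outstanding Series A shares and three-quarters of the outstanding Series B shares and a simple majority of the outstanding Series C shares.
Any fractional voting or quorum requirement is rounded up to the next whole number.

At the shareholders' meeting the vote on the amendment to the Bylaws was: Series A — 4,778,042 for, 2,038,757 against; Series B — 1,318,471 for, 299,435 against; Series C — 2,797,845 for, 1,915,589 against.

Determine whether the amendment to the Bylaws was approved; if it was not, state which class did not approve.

Not approved — the Series B shares did not give the required vote.

Series A: 3/5 of 7960022 = 4776013.20, rounded up to 4776014; 4,776,014 required, 4,778,042 in favor — approved.
Series B: 3/4 of 1758281 = 1318710.75, rounded up to 1318711; 1,318,711 required, 1,318,471 in favor — not approved.
Series C: a majority of 5593443 is 2796722; 2,796,722 required, 2,797,845 in favor — approved.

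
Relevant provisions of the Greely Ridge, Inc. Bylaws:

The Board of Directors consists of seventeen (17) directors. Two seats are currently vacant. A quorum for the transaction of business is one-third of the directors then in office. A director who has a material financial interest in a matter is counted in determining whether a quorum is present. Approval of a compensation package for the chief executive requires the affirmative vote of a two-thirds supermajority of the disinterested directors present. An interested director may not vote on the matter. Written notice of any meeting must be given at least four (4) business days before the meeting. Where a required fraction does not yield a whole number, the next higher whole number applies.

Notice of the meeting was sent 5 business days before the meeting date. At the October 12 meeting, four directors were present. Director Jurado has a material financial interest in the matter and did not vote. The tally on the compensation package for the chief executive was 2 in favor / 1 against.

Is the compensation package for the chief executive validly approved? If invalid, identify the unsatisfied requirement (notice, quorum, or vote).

Invalid — quorum requirement not satisfied.

Notice: 5 business days given; 4 required (5 ≥ 4). Satisfied.
Quorum: 4 present (interested directors count toward quorum); quorum is 5. Not satisfied.
Vote: the compensation package for the chief executive requires two-thirds of the disinterested directors present (4 − 1 = 3). 2/3 of 3 = 2, so 2 affirmative votes are needed; 2 voted in favor. Satisfied. (Moot — without a quorum no business can be validly transacted.)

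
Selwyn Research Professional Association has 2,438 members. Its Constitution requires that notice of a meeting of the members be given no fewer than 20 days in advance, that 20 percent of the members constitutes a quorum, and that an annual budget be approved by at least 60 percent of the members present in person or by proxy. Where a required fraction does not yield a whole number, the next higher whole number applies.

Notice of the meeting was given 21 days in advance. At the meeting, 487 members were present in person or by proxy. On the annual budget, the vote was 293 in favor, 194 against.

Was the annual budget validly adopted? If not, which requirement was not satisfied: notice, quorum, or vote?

Invalid — quorum requirement not satisfied.

Notice: 21 days given; 20 required. Satisfied.
Quorum: 20% of 2,438 = 487.60, rounded up to 488; 487 present. Not satisfied.
Vote: requires three-fifths of those present (487); 3/5 of 487 = 292.20, rounded up to 293, so 293 needed; 293 in favor. Satisfied.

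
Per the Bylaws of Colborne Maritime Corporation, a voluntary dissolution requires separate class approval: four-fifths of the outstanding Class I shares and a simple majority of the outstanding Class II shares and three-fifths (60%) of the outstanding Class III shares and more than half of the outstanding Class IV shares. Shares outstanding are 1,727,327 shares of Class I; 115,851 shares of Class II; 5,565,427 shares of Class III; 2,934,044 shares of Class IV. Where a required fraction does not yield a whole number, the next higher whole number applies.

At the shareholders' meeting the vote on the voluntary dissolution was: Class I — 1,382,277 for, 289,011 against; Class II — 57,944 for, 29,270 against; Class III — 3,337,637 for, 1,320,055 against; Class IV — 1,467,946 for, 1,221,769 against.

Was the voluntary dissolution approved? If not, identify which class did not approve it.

Not approved — the Class III shares did not give the required vote.

Class I: 4/5 of 1727327 = 1381861.60, rounded up to 1381862; 1,381,862 required, 1,382,277 in favor — approved.
Class II: a majority of 115851 is 57926; 57,926 required, 57,944 in favor — approved.
Class III: 3/5 of 5565427 = 3339256.20, rounded up to 3339257; 3,339,257 required, 3,337,637 in favor — not approved.
Class IV: a majority of 2934044 is 1467023; 1,467,023 required, 1,467,946 in favor — approved.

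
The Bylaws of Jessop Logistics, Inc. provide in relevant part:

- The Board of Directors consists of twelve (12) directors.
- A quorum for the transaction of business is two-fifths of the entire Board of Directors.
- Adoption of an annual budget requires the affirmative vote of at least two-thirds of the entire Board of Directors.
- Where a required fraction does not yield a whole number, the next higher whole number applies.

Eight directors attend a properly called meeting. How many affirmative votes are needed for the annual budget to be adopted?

The annual budget requires two-thirds of the entire Board of Directors (12).
2/3 of 12 = 8.

8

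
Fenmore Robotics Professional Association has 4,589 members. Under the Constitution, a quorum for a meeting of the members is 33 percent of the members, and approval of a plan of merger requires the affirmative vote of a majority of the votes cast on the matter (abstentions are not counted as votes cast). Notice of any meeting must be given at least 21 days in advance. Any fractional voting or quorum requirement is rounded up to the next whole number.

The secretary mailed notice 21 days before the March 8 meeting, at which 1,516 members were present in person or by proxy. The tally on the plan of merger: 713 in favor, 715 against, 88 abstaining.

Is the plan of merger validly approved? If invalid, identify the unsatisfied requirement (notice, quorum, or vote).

Notice: 21 days given; 21 required. Satisfied.
Quorum: 33% of 4,589 = 1,514.37, rounded up to 1,515; 1,516 present. Satisfied.
Vote: requires a majority of the votes cast (1,516 − 88 abstaining = 1,428); a majority of 1428 is 715, so 715 needed; 713 in favor. Not satisfied.

Invalid — vote requirement not satisfied.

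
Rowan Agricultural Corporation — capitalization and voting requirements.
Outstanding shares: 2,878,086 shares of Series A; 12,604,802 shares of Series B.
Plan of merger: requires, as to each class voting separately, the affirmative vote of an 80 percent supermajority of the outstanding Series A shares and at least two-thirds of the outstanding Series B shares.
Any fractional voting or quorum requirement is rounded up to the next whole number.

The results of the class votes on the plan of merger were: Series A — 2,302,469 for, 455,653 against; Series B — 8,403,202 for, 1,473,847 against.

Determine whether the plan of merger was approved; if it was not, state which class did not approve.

Approved — every class gave the required vote.

Series A: 4/5 of 2878086 = 2302468.80, rounded up to 2302469; 2,302,469 required, 2,302,469 in favor — approved.
Series B: 2/3 of 12604802 = 8403201.33, rounded up to 8403202; 8,403,202 required, 8,403,202 in favor — approved.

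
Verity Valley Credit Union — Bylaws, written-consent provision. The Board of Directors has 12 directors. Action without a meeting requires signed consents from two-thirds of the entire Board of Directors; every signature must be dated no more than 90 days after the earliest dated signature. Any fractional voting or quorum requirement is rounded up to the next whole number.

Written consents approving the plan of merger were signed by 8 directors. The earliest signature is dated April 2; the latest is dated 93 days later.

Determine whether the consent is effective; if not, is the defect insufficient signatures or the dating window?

Signatures required: two-thirds of 12 — 2/3 of 12 = 8, so 8 needed; 8 signed. Sufficient.
Dating window: the latest signature is 93 days after the earliest; the limit is 90 days. Outside the window.

Not effective — dating-window requirement not satisfied.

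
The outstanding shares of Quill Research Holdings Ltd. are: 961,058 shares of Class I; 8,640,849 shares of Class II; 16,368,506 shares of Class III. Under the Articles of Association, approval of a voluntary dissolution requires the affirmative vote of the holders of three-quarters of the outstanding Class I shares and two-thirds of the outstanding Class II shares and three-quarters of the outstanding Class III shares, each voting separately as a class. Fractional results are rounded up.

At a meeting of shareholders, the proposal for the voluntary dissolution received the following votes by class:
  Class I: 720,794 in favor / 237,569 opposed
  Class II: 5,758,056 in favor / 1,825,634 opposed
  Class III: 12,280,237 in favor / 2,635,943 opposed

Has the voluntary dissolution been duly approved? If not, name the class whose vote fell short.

Class I: 3/4 of 961058 = 720793.50, rounded up to 720794; 720,794 required, 720,794 in favor — approved.
Class II: 2/3 of 8640849 = 5760566; 5,760,566 required, 5,758,056 in favor — not approved.
Class III: 3/4 of 16368506 = 12276379.50, rounded up to 12276380; 12,276,380 required, 12,280,237 in favor — approved.

Not approved — the Class II shares did not give the required vote.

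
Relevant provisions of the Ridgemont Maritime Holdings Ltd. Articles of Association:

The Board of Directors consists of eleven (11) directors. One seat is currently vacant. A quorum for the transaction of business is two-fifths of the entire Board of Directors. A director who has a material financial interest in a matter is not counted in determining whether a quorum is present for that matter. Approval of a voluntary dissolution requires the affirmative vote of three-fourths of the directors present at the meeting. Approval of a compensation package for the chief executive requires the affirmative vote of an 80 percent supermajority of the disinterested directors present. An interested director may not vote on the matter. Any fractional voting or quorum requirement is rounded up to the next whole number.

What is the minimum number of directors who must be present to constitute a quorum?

2/5 of 11 = 4.40, rounded up to 5.

5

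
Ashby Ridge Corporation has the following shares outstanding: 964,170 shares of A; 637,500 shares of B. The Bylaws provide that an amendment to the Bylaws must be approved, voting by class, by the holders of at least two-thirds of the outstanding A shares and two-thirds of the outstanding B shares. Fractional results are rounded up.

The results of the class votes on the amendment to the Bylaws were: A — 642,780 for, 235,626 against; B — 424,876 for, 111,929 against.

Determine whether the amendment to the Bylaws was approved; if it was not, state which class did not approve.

Not approved — the B shares did not give the required vote.

A: 2/3 of 964170 = 642780; 642,780 required, 642,780 in favor — approved.
B: 2/3 of 637500 = 425000; 425,000 required, 424,876 in favor — not approved.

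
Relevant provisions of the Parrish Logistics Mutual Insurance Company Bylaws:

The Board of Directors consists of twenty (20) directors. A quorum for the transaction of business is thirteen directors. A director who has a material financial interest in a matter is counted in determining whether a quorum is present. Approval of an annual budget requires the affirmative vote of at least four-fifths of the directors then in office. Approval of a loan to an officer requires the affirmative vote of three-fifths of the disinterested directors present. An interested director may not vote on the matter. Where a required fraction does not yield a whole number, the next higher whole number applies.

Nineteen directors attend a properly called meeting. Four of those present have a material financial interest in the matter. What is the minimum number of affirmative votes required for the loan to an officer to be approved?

The loan to an officer requires three-fifths of the disinterested directors present (19 − 4 = 15).
3/5 of 15 = 9.

9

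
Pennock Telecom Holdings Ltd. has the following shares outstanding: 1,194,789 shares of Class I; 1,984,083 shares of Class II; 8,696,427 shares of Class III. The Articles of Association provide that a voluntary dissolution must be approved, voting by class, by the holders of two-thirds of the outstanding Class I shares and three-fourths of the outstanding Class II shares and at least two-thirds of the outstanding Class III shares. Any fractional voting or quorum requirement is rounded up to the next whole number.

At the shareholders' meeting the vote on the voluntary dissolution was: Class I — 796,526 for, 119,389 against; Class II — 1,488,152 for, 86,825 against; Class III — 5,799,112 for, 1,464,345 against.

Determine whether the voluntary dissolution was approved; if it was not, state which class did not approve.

Approved — every class gave the required vote.

Class I: 2/3 of 1194789 = 796526; 796,526 required, 796,526 in favor — approved.
Class II: 3/4 of 1984083 = 1488062.25, rounded up to 1488063; 1,488,063 required, 1,488,152 in favor — approved.
Class III: 2/3 of 8696427 = 5797618; 5,797,618 required, 5,799,112 in favor — approved.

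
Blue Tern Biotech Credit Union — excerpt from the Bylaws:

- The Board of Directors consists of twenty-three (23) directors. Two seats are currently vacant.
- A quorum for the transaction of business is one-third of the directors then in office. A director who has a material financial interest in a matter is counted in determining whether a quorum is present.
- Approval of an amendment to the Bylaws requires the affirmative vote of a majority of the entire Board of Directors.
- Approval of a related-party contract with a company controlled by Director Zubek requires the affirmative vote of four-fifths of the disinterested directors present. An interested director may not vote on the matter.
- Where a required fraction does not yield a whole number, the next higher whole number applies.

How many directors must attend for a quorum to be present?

7

1/3 of 21 = 7.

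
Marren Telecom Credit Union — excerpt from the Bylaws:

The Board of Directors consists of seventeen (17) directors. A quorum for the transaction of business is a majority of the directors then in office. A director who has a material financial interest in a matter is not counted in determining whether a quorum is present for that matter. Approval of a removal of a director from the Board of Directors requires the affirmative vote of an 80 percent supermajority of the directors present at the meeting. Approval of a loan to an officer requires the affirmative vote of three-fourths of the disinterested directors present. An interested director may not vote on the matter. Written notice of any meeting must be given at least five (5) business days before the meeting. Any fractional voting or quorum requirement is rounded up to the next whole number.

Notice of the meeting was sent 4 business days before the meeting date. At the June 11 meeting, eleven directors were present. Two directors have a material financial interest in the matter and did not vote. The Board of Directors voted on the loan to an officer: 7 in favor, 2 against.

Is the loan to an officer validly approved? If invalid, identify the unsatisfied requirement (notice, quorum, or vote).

Notice: 4 business days given; 5 required (4 < 5). Not satisfied.
Quorum: 11 present, but the 2 interested directors do not count, leaving 9. Quorum is 9. Satisfied.
Vote: the loan to an officer requires three-fourths of the disinterested directors present (11 − 2 = 9). 3/4 of 9 = 6.75, rounded up to 7, so 7 affirmative votes are needed; 7 voted in favor. Satisfied.

Invalid — notice requirement not satisfied.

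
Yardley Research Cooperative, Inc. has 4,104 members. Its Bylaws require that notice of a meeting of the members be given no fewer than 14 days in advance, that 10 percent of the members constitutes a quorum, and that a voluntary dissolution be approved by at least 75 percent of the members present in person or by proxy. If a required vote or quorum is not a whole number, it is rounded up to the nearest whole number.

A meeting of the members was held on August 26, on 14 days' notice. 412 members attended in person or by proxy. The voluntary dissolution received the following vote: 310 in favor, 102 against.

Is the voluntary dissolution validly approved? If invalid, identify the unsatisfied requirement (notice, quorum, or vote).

Valid — all requirements satisfied.

Notice: 14 days given; 14 required. Satisfied.
Quorum: 10% of 4,104 = 410.40, rounded up to 411; 412 present. Satisfied.
Vote: requires three-fourths of those present (412); 3/4 of 412 = 309, so 309 needed; 310 in favor. Satisfied.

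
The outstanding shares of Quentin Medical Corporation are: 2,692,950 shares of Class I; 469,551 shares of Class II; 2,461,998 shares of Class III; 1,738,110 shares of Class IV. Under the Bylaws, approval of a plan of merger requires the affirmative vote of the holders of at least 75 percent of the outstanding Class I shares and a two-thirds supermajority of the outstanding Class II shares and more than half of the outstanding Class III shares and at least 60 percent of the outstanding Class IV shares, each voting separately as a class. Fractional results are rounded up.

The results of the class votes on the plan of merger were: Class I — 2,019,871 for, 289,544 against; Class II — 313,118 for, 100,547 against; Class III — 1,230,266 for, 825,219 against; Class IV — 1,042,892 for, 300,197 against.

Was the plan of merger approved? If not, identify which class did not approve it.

Not approved — the Class III shares did not give the required vote.

Class I: 3/4 of 2692950 = 2019712.50, rounded up to 2019713; 2,019,713 required, 2,019,871 in favor — approved.
Class II: 2/3 of 469551 = 313034; 313,034 required, 313,118 in favor — approved.
Class III: a majority of 2461998 is 1231000; 1,231,000 required, 1,230,266 in favor — not approved.
Class IV: 3/5 of 1738110 = 1042866; 1,042,866 required, 1,042,892 in favor — approved.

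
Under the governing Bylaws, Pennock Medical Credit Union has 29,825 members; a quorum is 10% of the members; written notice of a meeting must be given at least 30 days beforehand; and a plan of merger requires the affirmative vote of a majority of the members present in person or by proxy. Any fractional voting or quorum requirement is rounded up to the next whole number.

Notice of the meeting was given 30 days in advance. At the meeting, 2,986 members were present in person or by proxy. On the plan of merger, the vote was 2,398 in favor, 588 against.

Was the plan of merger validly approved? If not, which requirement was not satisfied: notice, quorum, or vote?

Notice: 30 days given; 30 required. Satisfied.
Quorum: 10% of 29,825 = 2,982.50, rounded up to 2,983; 2,986 present. Satisfied.
Vote: requires a majority of those present (2,986); a majority of 2986 is 1494, so 1,494 needed; 2,398 in favor. Satisfied.

Valid — all requirements satisfied.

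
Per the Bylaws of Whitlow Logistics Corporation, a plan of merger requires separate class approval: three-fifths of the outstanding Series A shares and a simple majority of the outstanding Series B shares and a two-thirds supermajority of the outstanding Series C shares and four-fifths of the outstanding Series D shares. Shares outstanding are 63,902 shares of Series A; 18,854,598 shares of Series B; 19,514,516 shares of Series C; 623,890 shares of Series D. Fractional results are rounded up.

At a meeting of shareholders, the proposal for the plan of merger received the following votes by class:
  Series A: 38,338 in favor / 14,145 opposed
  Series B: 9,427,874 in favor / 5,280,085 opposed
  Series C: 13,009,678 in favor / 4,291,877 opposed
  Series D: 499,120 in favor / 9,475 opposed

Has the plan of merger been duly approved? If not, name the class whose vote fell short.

Not approved — the Series A shares did not give the required vote.

Series A: 3/5 of 63902 = 38341.20, rounded up to 38342; 38,342 required, 38,338 in favor — not approved.
Series B: a majority of 18854598 is 9427300; 9,427,300 required, 9,427,874 in favor — approved.
Series C: 2/3 of 19514516 = 13009677.33, rounded up to 13009678; 13,009,678 required, 13,009,678 in favor — approved.
Series D: 4/5 of 623890 = 499112; 499,112 required, 499,120 in favor — approved.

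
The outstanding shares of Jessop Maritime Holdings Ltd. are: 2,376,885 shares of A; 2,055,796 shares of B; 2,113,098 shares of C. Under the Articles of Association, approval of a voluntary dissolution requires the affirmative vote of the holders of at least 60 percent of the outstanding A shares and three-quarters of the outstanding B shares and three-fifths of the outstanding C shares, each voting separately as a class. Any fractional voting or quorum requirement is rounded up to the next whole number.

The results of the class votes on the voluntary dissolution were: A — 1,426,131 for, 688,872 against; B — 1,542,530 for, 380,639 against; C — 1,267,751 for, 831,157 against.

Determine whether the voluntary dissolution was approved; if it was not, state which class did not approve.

A: 3/5 of 2376885 = 1426131; 1,426,131 required, 1,426,131 in favor — approved.
B: 3/4 of 2055796 = 1541847; 1,541,847 required, 1,542,530 in favor — approved.
C: 3/5 of 2113098 = 1267858.80, rounded up to 1267859; 1,267,859 required, 1,267,751 in favor — not approved.

Not approved — the C shares did not give the required vote.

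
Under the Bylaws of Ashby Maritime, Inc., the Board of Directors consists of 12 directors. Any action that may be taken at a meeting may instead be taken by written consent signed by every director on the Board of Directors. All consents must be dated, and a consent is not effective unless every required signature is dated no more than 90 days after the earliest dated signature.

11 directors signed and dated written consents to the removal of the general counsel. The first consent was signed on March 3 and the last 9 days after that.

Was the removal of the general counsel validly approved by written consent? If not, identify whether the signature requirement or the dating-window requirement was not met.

Signatures required: every one of 12 — unanimous means all 12, so 12 needed; 11 signed. Insufficient.
Dating window: the latest signature is 9 days after the earliest; the limit is 90 days. Within the window.

Not effective — insufficient signatures.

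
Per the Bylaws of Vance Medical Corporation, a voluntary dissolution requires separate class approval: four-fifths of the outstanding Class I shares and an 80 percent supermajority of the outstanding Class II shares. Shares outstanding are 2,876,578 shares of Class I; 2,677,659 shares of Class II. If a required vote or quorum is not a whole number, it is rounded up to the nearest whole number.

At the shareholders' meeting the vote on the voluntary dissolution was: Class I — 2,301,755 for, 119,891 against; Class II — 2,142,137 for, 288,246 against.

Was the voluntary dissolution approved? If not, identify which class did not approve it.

Class I: 4/5 of 2876578 = 2301262.40, rounded up to 2301263; 2,301,263 required, 2,301,755 in favor — approved.
Class II: 4/5 of 2677659 = 2142127.20, rounded up to 2142128; 2,142,128 required, 2,142,137 in favor — approved.

Approved — every class gave the required vote.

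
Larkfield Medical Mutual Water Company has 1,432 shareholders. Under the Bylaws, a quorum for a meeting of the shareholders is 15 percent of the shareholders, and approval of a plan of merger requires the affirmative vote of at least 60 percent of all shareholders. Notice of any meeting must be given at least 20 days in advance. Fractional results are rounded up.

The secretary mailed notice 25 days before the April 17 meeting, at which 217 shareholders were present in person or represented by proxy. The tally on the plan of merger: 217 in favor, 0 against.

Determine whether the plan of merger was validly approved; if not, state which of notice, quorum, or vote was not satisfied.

Invalid — vote requirement not satisfied.

Notice: 25 days given; 20 required. Satisfied.
Quorum: 15% of 1,432 = 214.80, rounded up to 215; 217 present. Satisfied.
Vote: requires three-fifths of all shareholders (1,432); 3/5 of 1432 = 859.20, rounded up to 860, so 860 needed; 217 in favor. Not satisfied.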